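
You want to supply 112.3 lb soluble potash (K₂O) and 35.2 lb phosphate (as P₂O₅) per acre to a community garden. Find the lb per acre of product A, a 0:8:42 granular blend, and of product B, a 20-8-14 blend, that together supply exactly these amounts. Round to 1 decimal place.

Let a = lb of product A, b = lb of product B (per acre).
K₂O: 0.42·a + 0.14·b = 112.3
P₂O₅: 0.08·a + 0.08·b = 35.2
Eliminate b: (row1) − 0.14/0.08·(row2) → 0.28·a = 50.7, so a = 181.071.
Then b = (35.2 − 0.08·181.071) / 0.08 = 258.929.

181.1 lb product A, 258.9 lb product B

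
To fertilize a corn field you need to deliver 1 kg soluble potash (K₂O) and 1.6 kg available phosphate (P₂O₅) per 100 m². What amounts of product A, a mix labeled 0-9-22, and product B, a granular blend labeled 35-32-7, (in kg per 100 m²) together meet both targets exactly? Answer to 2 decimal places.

Let a = kg of product A, b = kg of product B (per 100 m²).
K₂O: 0.22·a + 0.07·b = 1
P₂O₅: 0.09·a + 0.32·b = 1.6
Eliminate a: (row1) − 0.22/0.09·(row2) → -0.712222·b = -2.91111, so b = 4.08736.
Back-substitute: a = (1 − 0.07·4.08736) / 0.22 = 3.24493.

3.24 kg product A, 4.09 kg product B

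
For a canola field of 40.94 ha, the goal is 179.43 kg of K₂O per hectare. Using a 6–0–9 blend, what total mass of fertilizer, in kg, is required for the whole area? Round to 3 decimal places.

Product per hectare = 179.43 / 9% = 1993.67 kg.
Total product = 1993.67 × 40.94 = 81620.7133 kg.

81620.713 kg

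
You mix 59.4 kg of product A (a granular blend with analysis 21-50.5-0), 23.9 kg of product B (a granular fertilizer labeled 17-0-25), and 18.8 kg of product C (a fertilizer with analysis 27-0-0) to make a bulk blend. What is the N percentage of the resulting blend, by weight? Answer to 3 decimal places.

Total mass = 59.4 + 23.9 + 18.8 = 102.1 kg.
N mass = 21%×59.4 + 17%×23.9 + 27%×18.8 = 21.613 kg.
% N = 21.613 / 102.1 = 21.16846%.

21.168% N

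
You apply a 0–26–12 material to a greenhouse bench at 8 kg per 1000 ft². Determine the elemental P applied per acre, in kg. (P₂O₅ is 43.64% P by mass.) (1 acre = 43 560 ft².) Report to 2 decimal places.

39.54 kg P per acre

P₂O₅ per 1000 ft² = 8 × 26% = 2.08 kg.
Elemental P = 2.08 × 0.4364 = 0.907712 kg per 1000 ft².
Convert to per acre: 0.907712 × 43.56 = 39.5399 kg.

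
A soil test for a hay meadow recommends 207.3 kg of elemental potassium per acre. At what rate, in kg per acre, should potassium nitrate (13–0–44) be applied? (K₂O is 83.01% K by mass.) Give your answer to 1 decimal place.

As K₂O: 207.3 / 0.8301 = 249.729 kg per acre.
Product per acre = 249.729 / 44% = 567.566 kg.

567.6 kg of product per acre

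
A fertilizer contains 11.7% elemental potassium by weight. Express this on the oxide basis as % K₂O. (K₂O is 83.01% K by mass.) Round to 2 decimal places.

%K₂O = 11.7 / 0.8301 = 14.0947%.

14.09% K₂O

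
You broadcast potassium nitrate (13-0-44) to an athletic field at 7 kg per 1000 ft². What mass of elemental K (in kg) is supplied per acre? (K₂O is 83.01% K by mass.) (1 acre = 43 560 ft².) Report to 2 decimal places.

K₂O per 1000 ft² = 7 × 44% = 3.08 kg.
Elemental K = 3.08 × 0.8301 = 2.55671 kg per 1000 ft².
Convert to per acre: 2.55671 × 43.56 = 111.3702 kg.

111.37 kg K per acre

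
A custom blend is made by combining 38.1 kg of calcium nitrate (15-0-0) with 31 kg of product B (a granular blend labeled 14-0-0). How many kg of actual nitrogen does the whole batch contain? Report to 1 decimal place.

N mass = 15%×38.1 + 14%×31 = 10.055 kg.

10.1 kg N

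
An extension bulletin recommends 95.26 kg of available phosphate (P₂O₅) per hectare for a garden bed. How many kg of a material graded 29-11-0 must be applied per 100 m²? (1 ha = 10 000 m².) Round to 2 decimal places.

8.66 kg of product per hundred sq m

Product per hectare = 95.26 / 11% = 866 kg.
Convert to per 100 m²: 866 × 0.01 = 8.66 kg.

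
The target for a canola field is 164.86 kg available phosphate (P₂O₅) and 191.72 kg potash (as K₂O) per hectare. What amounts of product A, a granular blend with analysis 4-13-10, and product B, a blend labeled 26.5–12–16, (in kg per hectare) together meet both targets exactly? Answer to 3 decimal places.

With a, b = kg per hectare of product A and product B:
P₂O₅: 0.13·a + 0.12·b = 164.86
K₂O: 0.1·a + 0.16·b = 191.72
From row1: a = (164.86 − 0.12·b) / 0.13.
Into row2: 0.1·(164.86 − 0.12·b)/0.13 + 0.16·b = 191.72 → b = 958.8182, a = 383.0909.

383.091 kg product A, 958.818 kg product B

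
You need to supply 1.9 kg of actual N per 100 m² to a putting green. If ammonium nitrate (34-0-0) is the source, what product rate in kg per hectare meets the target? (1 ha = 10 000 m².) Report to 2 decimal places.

Product per 100 m² = 1.9 / 34% = 5.58824 kg.
Convert to per hectare: 5.58824 × 100 = 558.824 kg.

558.82 kg of product per hectare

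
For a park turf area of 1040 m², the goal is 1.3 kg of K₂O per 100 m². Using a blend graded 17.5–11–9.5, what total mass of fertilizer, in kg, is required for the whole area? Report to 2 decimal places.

142.32 kg

Product per 100 m² = 1.3 / 9.5% = 13.6842 kg.
Total product = 13.6842 × 1040 / 100 = 142.316 kg.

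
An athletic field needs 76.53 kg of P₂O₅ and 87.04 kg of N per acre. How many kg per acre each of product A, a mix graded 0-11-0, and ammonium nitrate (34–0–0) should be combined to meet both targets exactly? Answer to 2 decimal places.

Per-acre balance (a = product A, b = ammonium nitrate):
P₂O₅: 0.11·a + 0·b = 76.53
N: 0·a + 0.34·b = 87.04
Solving simultaneously: a = 695.727, b = 256.

695.73 kg product A, 256.00 kg ammonium nitrate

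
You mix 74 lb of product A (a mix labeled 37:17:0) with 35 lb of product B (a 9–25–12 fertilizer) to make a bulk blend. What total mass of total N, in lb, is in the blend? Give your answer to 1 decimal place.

N mass = 37%×74 + 9%×35 = 30.53 lb.

30.5 lb N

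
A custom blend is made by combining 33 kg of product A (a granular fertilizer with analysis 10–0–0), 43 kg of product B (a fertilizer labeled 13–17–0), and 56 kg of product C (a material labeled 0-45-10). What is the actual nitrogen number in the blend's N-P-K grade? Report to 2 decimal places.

Total mass = 33 + 43 + 56 = 132 kg.
N mass = 10%×33 + 13%×43 + 0%×56 = 8.89 kg.
% N = 8.89 / 132 = 6.73485%.

6.73% N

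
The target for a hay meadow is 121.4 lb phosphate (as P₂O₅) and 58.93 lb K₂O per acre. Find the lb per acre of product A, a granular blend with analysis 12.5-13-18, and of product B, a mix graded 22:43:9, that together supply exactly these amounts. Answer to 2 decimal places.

219.39 lb product A, 216.00 lb product B

Let a = lb of product A, b = lb of product B (per acre).
P₂O₅: 0.13·a + 0.43·b = 121.4
K₂O: 0.18·a + 0.09·b = 58.93
From row1: a = (121.4 − 0.43·b) / 0.13.
Into row2: 0.18·(121.4 − 0.43·b)/0.13 + 0.09·b = 58.93 → b = 215.998, a = 219.3896.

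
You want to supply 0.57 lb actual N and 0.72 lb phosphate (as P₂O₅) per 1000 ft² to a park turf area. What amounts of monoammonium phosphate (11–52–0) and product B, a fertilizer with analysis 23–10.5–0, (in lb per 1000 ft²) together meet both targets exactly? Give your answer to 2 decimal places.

0.98 lb monoammonium phosphate, 2.01 lb product B

Let a = lb of monoammonium phosphate, b = lb of product B (per 1000 ft²).
N: 0.11·a + 0.23·b = 0.57
P₂O₅: 0.52·a + 0.105·b = 0.72
Eliminate b: (row1) − 0.23/0.105·(row2) → -1.02905·a = -1.00714, so a = 0.978714.
Then b = (0.72 − 0.52·0.978714) / 0.105 = 2.01018.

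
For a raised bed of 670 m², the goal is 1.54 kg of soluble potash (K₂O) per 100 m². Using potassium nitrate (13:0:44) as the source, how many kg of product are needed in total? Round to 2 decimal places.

23.45 kg

Product per 100 m² = 1.54 / 44% = 3.5 kg.
Total product = 3.5 × 670 / 100 = 23.45 kg.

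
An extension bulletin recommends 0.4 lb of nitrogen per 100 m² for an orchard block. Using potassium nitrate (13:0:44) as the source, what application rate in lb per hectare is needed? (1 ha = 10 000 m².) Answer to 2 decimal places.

Product per 100 m² = 0.4 / 13% = 3.07692 lb.
Convert to per hectare: 3.07692 × 100 = 307.692 lb.

307.69 lb of product per hectare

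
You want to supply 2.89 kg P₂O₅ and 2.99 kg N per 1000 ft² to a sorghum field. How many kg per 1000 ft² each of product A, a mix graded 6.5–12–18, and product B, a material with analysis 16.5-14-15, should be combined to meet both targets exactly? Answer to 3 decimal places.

5.444 kg product A, 15.977 kg product B

Per-1000 ft² balance (a = product A, b = product B):
P₂O₅: 0.12·a + 0.14·b = 2.89
N: 0.065·a + 0.165·b = 2.99
From row1: a = (2.89 − 0.14·b) / 0.12.
Into row2: 0.065·(2.89 − 0.14·b)/0.12 + 0.165·b = 2.99 → b = 15.9766, a = 5.44393.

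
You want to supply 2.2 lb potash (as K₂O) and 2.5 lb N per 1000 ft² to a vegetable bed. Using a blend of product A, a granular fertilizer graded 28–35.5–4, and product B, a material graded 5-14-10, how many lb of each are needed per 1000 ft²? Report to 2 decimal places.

Per-1000 ft² balance (a = product A, b = product B):
K₂O: 0.04·a + 0.1·b = 2.2
N: 0.28·a + 0.05·b = 2.5
Solving simultaneously: a = 5.38462, b = 19.8462.

5.38 lb product A, 19.85 lb product B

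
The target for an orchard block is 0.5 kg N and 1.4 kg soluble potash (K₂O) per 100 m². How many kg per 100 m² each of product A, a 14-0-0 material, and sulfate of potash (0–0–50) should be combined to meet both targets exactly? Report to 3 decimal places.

3.571 kg product A, 2.800 kg sulfate of potash

Let a = kg of product A, b = kg of sulfate of potash (per 100 m²).
N: 0.14·a + 0·b = 0.5
K₂O: 0·a + 0.5·b = 1.4
Solving simultaneously: a = 3.57143, b = 2.8.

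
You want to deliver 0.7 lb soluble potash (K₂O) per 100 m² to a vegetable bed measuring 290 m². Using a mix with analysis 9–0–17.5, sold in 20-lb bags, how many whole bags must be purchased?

Product per 100 m² = 0.7 / 17.5% = 4 lb.
Total product = 4 × 290 / 100 = 11.6 lb.
Bags = ⌈11.6 / 20⌉ = 1.

1 bags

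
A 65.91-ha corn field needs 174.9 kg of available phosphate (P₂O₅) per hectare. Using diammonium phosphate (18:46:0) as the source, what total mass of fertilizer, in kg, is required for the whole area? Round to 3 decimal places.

Product per hectare = 174.9 / 46% = 380.217 kg.
Total product = 380.217 × 65.91 = 25060.1283 kg.

25060.128 kg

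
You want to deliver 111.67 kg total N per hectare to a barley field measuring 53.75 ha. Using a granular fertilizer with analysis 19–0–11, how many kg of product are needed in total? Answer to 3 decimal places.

Product per hectare = 111.67 / 19% = 587.737 kg.
Total product = 587.737 × 53.75 = 31590.8553 kg.

31590.855 kg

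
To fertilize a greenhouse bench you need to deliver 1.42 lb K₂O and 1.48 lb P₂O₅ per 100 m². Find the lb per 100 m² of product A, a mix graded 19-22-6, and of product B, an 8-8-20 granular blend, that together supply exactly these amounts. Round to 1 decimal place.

With a, b = lb per 100 m² of product A and product B:
K₂O: 0.06·a + 0.2·b = 1.42
P₂O₅: 0.22·a + 0.08·b = 1.48
From row1: a = (1.42 − 0.2·b) / 0.06.
Into row2: 0.22·(1.42 − 0.2·b)/0.06 + 0.08·b = 1.48 → b = 5.70408, a = 4.65306.

4.7 lb product A, 5.7 lb product B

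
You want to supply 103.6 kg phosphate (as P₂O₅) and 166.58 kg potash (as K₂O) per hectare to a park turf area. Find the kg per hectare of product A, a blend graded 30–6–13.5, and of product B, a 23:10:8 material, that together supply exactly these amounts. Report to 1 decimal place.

962.1 kg product A, 458.8 kg product B

With a, b = kg per hectare of product A and product B:
P₂O₅: 0.06·a + 0.1·b = 103.6
K₂O: 0.135·a + 0.08·b = 166.58
Solving simultaneously: a = 962.069, b = 458.759.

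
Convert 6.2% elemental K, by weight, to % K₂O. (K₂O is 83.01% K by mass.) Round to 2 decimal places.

7.47% K₂O

%K₂O = 6.2 / 0.8301 = 7.46898%.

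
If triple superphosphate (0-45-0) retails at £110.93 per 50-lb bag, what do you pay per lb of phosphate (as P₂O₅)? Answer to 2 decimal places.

P₂O₅ in bag = 50 × 45% = 22.5 lb.
Cost per lb P₂O₅ = £110.93 / 22.5 = £4.9302.

£4.93 per lb P₂O₅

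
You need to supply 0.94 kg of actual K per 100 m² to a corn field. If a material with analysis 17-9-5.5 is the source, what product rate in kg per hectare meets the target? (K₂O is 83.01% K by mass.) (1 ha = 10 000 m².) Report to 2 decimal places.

As K₂O: 0.94 / 0.8301 = 1.13239 kg per 100 m².
Product per 100 m² = 1.13239 / 5.5% = 20.589 kg.
Convert to per hectare: 20.589 × 100 = 2058.898 kg.

2058.90 kg of product per hectare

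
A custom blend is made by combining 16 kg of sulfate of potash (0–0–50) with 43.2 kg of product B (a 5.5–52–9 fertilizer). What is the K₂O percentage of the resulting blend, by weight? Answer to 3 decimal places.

20.081% K₂O

Total mass = 16 + 43.2 = 59.2 kg.
K₂O mass = 50%×16 + 9%×43.2 = 11.888 kg.
% K₂O = 11.888 / 59.2 = 20.0811%.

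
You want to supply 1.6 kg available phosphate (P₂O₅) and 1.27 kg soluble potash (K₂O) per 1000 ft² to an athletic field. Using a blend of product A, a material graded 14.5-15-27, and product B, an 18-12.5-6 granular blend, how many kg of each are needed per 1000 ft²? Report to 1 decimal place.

2.5 kg product A, 9.8 kg product B

Per-1000 ft² balance (a = product A, b = product B):
P₂O₅: 0.15·a + 0.125·b = 1.6
K₂O: 0.27·a + 0.06·b = 1.27
Eliminate a: (row1) − 0.15/0.27·(row2) → 0.0916667·b = 0.894444, so b = 9.75758.
Back-substitute: a = (1.6 − 0.125·9.75758) / 0.15 = 2.53535.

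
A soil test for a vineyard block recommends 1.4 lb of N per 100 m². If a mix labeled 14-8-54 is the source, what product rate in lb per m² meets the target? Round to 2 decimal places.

Product per 100 m² = 1.4 / 14% = 10 lb.
Convert to per m²: 10 × 0.01 = 0.1 lb.

0.10 lb of product per sq m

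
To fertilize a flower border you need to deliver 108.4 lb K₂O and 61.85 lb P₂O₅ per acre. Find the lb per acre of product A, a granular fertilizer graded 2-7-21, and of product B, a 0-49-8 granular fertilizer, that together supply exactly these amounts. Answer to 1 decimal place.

With a, b = lb per acre of product A and product B:
K₂O: 0.21·a + 0.08·b = 108.4
P₂O₅: 0.07·a + 0.49·b = 61.85
From row1: a = (108.4 − 0.08·b) / 0.21.
Into row2: 0.07·(108.4 − 0.08·b)/0.21 + 0.49·b = 61.85 → b = 55.5036, a = 495.046.

495.0 lb product A, 55.5 lb product B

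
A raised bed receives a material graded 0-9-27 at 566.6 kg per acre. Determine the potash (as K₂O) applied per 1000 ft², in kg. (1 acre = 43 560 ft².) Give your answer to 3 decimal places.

3.512 kg K₂O per thousand sq ft

K₂O per acre = 566.6 × 27% = 152.982 kg.
Convert to per 1000 ft²: 152.982 × 0.0229568 = 3.51198 kg.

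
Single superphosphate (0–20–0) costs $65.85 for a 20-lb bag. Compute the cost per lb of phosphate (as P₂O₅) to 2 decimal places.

$16.46 per lb P₂O₅

P₂O₅ in bag = 20 × 20% = 4 lb.
Cost per lb P₂O₅ = $65.85 / 4 = $16.4625.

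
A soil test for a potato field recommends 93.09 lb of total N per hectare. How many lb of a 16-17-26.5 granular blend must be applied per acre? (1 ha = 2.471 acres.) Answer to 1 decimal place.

Product per hectare = 93.09 / 16% = 581.812 lb.
Convert to per acre: 581.812 × 0.404694 = 235.456 lb.

235.5 lb of product per acre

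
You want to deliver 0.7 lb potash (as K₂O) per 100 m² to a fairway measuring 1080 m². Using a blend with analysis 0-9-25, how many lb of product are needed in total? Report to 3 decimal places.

30.240 lb

Product per 100 m² = 0.7 / 25% = 2.8 lb.
Total product = 2.8 × 1080 / 100 = 30.24 lb.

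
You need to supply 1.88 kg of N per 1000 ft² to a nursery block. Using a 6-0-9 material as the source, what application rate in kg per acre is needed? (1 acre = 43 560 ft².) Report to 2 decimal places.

Product per 1000 ft² = 1.88 / 6% = 31.3333 kg.
Convert to per acre: 31.3333 × 43.56 = 1364.88 kg.

1364.88 kg of product per acre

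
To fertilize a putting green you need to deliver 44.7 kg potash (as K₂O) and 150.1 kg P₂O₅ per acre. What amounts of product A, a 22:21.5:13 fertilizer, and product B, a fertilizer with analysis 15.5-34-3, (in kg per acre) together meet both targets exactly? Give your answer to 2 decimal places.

With a, b = kg per acre of product A and product B:
K₂O: 0.13·a + 0.03·b = 44.7
P₂O₅: 0.215·a + 0.34·b = 150.1
Solving simultaneously: a = 283.311, b = 262.318.

283.31 kg product A, 262.32 kg product B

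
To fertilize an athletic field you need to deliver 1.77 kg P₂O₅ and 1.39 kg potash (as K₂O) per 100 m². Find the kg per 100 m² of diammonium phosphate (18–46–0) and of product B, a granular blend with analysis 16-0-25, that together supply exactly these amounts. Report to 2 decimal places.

3.85 kg diammonium phosphate, 5.56 kg product B

Per-100 m² balance (a = diammonium phosphate, b = product B):
P₂O₅: 0.46·a + 0·b = 1.77
K₂O: 0·a + 0.25·b = 1.39
Solving simultaneously: a = 3.84783, b = 5.56.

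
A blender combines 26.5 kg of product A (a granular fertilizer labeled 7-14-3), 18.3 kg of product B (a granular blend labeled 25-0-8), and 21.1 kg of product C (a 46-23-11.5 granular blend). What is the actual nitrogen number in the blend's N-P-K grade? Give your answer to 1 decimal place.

24.5% N

Total mass = 26.5 + 18.3 + 21.1 = 65.9 kg.
N mass = 7%×26.5 + 25%×18.3 + 46%×21.1 = 16.136 kg.
% N = 16.136 / 65.9 = 24.4856%.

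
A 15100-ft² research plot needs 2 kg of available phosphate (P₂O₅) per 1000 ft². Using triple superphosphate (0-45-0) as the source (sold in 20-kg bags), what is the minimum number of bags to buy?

4 bags

Product per 1000 ft² = 2 / 45% = 4.44444 kg.
Total product = 4.44444 × 15100 / 1000 = 67.1111 kg.
Bags = ⌈67.1111 / 20⌉ = 4.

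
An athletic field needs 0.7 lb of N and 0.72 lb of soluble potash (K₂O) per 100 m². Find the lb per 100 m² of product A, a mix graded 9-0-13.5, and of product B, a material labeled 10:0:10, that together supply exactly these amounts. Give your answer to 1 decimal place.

0.4 lb product A, 6.6 lb product B

Let a = lb of product A, b = lb of product B (per 100 m²).
N: 0.09·a + 0.1·b = 0.7
K₂O: 0.135·a + 0.1·b = 0.72
Eliminate b: (row1) − 0.1/0.1·(row2) → -0.045·a = -0.02, so a = 0.444444.
Then b = (0.72 − 0.135·0.444444) / 0.1 = 6.6.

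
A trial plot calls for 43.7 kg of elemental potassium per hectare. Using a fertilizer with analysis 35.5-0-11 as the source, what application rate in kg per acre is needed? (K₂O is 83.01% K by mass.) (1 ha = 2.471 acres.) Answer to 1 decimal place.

As K₂O: 43.7 / 0.8301 = 52.6443 kg per hectare.
Product per hectare = 52.6443 / 11% = 478.584 kg.
Convert to per acre: 478.584 × 0.404694 = 193.68 kg.

193.7 kg of product per acre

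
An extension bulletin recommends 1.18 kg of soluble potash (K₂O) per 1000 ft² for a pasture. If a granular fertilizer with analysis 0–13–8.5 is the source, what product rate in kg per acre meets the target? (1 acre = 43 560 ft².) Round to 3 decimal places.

604.715 kg of product per acre

Product per 1000 ft² = 1.18 / 8.5% = 13.8824 kg.
Convert to per acre: 13.8824 × 43.56 = 604.7153 kg.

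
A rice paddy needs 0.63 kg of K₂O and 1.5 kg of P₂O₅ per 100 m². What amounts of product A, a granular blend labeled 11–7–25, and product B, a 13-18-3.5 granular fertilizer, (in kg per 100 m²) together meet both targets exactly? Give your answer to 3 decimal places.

With a, b = kg per 100 m² of product A and product B:
K₂O: 0.25·a + 0.035·b = 0.63
P₂O₅: 0.07·a + 0.18·b = 1.5
From row1: a = (0.63 − 0.035·b) / 0.25.
Into row2: 0.07·(0.63 − 0.035·b)/0.25 + 0.18·b = 1.5 → b = 7.77673, a = 1.43126.

1.431 kg product A, 7.777 kg product B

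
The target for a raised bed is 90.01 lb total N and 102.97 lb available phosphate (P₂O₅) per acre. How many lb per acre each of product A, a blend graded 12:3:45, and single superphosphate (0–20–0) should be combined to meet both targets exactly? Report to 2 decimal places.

With a, b = lb per acre of product A and single superphosphate:
N: 0.12·a + 0·b = 90.01
P₂O₅: 0.03·a + 0.2·b = 102.97
Solving simultaneously: a = 750.083, b = 402.337.

750.08 lb product A, 402.34 lb single superphosphate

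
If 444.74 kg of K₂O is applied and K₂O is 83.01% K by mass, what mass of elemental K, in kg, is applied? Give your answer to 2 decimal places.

369.18 kg K

K = 444.74 × 0.8301 = 369.179 kg.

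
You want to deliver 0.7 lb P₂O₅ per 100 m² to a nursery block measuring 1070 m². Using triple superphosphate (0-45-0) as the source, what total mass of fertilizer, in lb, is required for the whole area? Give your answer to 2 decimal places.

16.64 lb

Product per 100 m² = 0.7 / 45% = 1.55556 lb.
Total product = 1.55556 × 1070 / 100 = 16.6444 lb.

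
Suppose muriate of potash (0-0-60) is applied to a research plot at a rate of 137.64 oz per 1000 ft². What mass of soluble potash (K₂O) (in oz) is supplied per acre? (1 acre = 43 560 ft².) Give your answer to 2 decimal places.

3597.36 oz K₂O per acre

K₂O per 1000 ft² = 137.64 × 60% = 82.584 oz.
Convert to per acre: 82.584 × 43.56 = 3597.359 oz.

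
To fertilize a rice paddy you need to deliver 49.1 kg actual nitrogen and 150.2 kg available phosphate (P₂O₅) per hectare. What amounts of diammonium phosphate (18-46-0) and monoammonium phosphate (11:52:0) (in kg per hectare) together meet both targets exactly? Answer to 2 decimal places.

209.53 kg diammonium phosphate, 103.49 kg monoammonium phosphate

Let a = kg of diammonium phosphate, b = kg of monoammonium phosphate (per hectare).
N: 0.18·a + 0.11·b = 49.1
P₂O₅: 0.46·a + 0.52·b = 150.2
Eliminate b: (row1) − 0.11/0.52·(row2) → 0.0826923·a = 17.3269, so a = 209.5349.
Then b = (150.2 − 0.46·209.5349) / 0.52 = 103.488.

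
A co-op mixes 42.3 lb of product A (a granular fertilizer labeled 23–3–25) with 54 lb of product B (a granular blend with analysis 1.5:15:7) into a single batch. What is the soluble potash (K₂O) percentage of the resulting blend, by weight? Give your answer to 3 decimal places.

Total mass = 42.3 + 54 = 96.3 lb.
K₂O mass = 25%×42.3 + 7%×54 = 14.355 lb.
% K₂O = 14.355 / 96.3 = 14.9065%.

14.907% K₂O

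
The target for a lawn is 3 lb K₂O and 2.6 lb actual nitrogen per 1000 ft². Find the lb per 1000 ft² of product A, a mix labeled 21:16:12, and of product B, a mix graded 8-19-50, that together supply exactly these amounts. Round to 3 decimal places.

11.111 lb product A, 3.333 lb product B

Let a = lb of product A, b = lb of product B (per 1000 ft²).
K₂O: 0.12·a + 0.5·b = 3
N: 0.21·a + 0.08·b = 2.6
Eliminate a: (row1) − 0.12/0.21·(row2) → 0.454286·b = 1.51429, so b = 3.33333.
Back-substitute: a = (3 − 0.5·3.33333) / 0.12 = 11.1111.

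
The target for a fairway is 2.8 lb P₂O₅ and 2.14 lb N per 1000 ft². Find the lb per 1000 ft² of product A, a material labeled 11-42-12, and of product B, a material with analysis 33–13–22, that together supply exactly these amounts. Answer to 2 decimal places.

With a, b = lb per 1000 ft² of product A and product B:
P₂O₅: 0.42·a + 0.13·b = 2.8
N: 0.11·a + 0.33·b = 2.14
Solving simultaneously: a = 5.19549, b = 4.75302.

5.20 lb product A, 4.75 lb product B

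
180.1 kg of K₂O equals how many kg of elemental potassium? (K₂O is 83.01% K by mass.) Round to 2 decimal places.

149.50 kg K

K = 180.1 × 0.8301 = 149.501 kg.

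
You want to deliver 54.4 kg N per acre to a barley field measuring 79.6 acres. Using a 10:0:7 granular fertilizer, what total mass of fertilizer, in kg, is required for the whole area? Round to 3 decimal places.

43302.400 kg

Product per acre = 54.4 / 10% = 544 kg.
Total product = 544 × 79.6 = 43302.4 kg.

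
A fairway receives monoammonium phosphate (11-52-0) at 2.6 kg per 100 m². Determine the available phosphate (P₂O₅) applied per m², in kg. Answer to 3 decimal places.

P₂O₅ per 100 m² = 2.6 × 52% = 1.352 kg.
Convert to per m²: 1.352 × 0.01 = 0.01352 kg.

0.014 kg P₂O₅ per sq m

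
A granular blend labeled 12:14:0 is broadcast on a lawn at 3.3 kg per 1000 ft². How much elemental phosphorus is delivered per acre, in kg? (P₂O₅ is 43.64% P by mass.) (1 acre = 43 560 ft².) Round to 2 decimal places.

8.78 kg P per acre

P₂O₅ per 1000 ft² = 3.3 × 14% = 0.462 kg.
Elemental P = 0.462 × 0.4364 = 0.201617 kg per 1000 ft².
Convert to per acre: 0.201617 × 43.56 = 8.78243 kg.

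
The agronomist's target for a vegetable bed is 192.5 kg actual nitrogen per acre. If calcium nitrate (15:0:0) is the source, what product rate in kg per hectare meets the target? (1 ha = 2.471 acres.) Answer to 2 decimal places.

Product per acre = 192.5 / 15% = 1283.33 kg.
Convert to per hectare: 1283.33 × 2.471 = 3171.117 kg.

3171.12 kg of product per hectare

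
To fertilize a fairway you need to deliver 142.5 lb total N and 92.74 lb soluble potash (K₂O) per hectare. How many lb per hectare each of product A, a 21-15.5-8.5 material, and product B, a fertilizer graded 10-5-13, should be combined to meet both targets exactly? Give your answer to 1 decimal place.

492.1 lb product A, 391.6 lb product B

Let a = lb of product A, b = lb of product B (per hectare).
N: 0.21·a + 0.1·b = 142.5
K₂O: 0.085·a + 0.13·b = 92.74
Solving simultaneously: a = 492.074, b = 391.644.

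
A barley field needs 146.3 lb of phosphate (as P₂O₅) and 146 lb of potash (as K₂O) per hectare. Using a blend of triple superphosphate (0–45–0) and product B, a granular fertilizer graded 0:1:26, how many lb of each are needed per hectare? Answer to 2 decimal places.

312.63 lb triple superphosphate, 561.54 lb product B

With a, b = lb per hectare of triple superphosphate and product B:
P₂O₅: 0.45·a + 0.01·b = 146.3
K₂O: 0·a + 0.26·b = 146
Solving simultaneously: a = 312.632, b = 561.538.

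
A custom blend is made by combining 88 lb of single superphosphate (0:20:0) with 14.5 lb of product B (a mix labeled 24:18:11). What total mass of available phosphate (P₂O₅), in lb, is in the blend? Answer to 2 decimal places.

P₂O₅ mass = 20%×88 + 18%×14.5 = 20.21 lb.

20.21 lb P₂O₅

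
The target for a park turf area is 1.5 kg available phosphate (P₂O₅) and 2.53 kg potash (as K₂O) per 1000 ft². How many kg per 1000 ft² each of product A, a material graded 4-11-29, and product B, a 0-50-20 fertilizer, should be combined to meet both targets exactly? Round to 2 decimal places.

With a, b = kg per 1000 ft² of product A and product B:
P₂O₅: 0.11·a + 0.5·b = 1.5
K₂O: 0.29·a + 0.2·b = 2.53
Eliminate a: (row1) − 0.11/0.29·(row2) → 0.424138·b = 0.540345, so b = 1.27398.
Back-substitute: a = (1.5 − 0.5·1.27398) / 0.11 = 7.84553.

7.85 kg product A, 1.27 kg product B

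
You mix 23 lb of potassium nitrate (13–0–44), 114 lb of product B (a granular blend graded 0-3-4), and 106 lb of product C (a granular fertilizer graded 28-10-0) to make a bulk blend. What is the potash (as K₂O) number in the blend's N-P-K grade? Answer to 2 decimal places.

6.04% K₂O

Total mass = 23 + 114 + 106 = 243 lb.
K₂O mass = 44%×23 + 4%×114 + 0%×106 = 14.68 lb.
% K₂O = 14.68 / 243 = 6.04115%.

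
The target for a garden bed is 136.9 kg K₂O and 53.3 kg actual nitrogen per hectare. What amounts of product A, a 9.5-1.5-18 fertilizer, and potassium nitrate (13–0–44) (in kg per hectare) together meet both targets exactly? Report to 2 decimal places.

With a, b = kg per hectare of product A and potassium nitrate:
K₂O: 0.18·a + 0.44·b = 136.9
N: 0.095·a + 0.13·b = 53.3
From row1: a = (136.9 − 0.44·b) / 0.18.
Into row2: 0.095·(136.9 − 0.44·b)/0.18 + 0.13·b = 53.3 → b = 185.408, a = 307.337.

307.34 kg product A, 185.41 kg potassium nitrate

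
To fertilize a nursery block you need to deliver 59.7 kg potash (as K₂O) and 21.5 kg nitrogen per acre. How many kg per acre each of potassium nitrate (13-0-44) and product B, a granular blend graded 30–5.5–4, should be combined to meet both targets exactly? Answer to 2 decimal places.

Per-acre balance (a = potassium nitrate, b = product B):
K₂O: 0.44·a + 0.04·b = 59.7
N: 0.13·a + 0.3·b = 21.5
From row1: a = (59.7 − 0.04·b) / 0.44.
Into row2: 0.13·(59.7 − 0.04·b)/0.44 + 0.3·b = 21.5 → b = 13.3991, a = 134.464.

134.46 kg potassium nitrate, 13.40 kg product B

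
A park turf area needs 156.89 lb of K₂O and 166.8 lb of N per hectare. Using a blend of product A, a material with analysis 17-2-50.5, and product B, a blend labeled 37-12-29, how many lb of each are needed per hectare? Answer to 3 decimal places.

With a, b = lb per hectare of product A and product B:
K₂O: 0.505·a + 0.29·b = 156.89
N: 0.17·a + 0.37·b = 166.8
Eliminate b: (row1) − 0.29/0.37·(row2) → 0.371757·a = 26.1549, so a = 70.3548.
Then b = (166.8 − 0.17·70.3548) / 0.37 = 418.4856.

70.355 lb product A, 418.486 lb product B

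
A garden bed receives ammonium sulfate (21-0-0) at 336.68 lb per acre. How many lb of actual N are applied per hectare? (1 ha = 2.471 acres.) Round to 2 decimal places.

nitrogen per acre = 336.68 × 21% = 70.7028 lb.
Convert to per hectare: 70.7028 × 2.471 = 174.707 lb.

174.71 lb N per hectare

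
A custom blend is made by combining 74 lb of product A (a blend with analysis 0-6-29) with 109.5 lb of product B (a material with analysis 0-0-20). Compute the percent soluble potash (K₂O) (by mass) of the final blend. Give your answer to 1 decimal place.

23.6% K₂O

Total mass = 74 + 109.5 = 183.5 lb.
K₂O mass = 29%×74 + 20%×109.5 = 43.36 lb.
% K₂O = 43.36 / 183.5 = 23.6294%.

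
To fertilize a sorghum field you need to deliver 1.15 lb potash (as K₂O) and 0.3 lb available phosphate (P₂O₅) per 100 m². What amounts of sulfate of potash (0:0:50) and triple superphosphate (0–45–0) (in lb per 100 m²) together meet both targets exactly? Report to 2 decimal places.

Per-100 m² balance (a = sulfate of potash, b = triple superphosphate):
K₂O: 0.5·a + 0·b = 1.15
P₂O₅: 0·a + 0.45·b = 0.3
Solving simultaneously: a = 2.3, b = 0.666667.

2.30 lb sulfate of potash, 0.67 lb triple superphosphate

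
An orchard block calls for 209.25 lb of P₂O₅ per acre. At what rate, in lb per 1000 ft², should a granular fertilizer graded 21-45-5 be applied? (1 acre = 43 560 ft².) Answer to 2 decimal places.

Product per acre = 209.25 / 45% = 465 lb.
Convert to per 1000 ft²: 465 × 0.0229568 = 10.6749 lb.

10.67 lb of product per thousand sq ft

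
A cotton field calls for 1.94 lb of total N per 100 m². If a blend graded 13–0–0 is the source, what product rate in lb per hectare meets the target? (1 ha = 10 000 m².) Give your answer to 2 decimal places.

1492.31 lb of product per hectare

Product per 100 m² = 1.94 / 13% = 14.9231 lb.
Convert to per hectare: 14.9231 × 100 = 1492.308 lb.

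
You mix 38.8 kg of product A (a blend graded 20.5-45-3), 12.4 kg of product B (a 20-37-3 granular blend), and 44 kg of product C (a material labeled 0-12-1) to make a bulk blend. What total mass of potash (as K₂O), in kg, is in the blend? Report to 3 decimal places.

K₂O mass = 3%×38.8 + 3%×12.4 + 1%×44 = 1.976 kg.

1.976 kg K₂O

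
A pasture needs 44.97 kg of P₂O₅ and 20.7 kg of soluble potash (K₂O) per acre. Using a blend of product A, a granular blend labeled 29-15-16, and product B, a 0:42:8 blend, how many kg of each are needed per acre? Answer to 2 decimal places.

92.33 kg product A, 74.10 kg product B

Per-acre balance (a = product A, b = product B):
P₂O₅: 0.15·a + 0.42·b = 44.97
K₂O: 0.16·a + 0.08·b = 20.7
Solving simultaneously: a = 92.3261, b = 74.0978.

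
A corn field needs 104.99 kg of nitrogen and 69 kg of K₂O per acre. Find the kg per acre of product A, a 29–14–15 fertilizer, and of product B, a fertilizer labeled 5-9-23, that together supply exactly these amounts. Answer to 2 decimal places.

Let a = kg of product A, b = kg of product B (per acre).
N: 0.29·a + 0.05·b = 104.99
K₂O: 0.15·a + 0.23·b = 69
Eliminate b: (row1) − 0.05/0.23·(row2) → 0.257391·a = 89.99, so a = 349.623.
Then b = (69 − 0.15·349.623) / 0.23 = 71.9848.

349.62 kg product A, 71.98 kg product B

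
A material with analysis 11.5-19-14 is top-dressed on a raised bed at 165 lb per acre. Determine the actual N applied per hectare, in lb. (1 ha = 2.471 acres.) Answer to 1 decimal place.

nitrogen per acre = 165 × 11.5% = 18.975 lb.
Convert to per hectare: 18.975 × 2.471 = 46.8872 lb.

46.9 lb N per hectare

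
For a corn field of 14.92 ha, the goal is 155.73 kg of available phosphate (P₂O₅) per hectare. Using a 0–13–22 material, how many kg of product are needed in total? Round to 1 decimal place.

Product per hectare = 155.73 / 13% = 1197.92 kg.
Total product = 1197.92 × 14.92 = 17873.01 kg.

17873.0 kg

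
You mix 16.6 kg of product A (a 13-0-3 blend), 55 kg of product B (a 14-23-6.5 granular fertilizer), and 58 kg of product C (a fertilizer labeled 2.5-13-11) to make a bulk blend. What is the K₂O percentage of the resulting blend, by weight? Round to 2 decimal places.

Total mass = 16.6 + 55 + 58 = 129.6 kg.
K₂O mass = 3%×16.6 + 6.5%×55 + 11%×58 = 10.453 kg.
% K₂O = 10.453 / 129.6 = 8.06559%.

8.07% K₂O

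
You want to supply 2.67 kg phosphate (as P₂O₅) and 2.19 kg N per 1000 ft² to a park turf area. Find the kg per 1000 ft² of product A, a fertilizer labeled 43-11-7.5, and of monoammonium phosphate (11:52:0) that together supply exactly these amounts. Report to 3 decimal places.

With a, b = kg per 1000 ft² of product A and monoammonium phosphate:
P₂O₅: 0.11·a + 0.52·b = 2.67
N: 0.43·a + 0.11·b = 2.19
From row1: a = (2.67 − 0.52·b) / 0.11.
Into row2: 0.43·(2.67 − 0.52·b)/0.11 + 0.11·b = 2.19 → b = 4.28936, a = 3.99574.

3.996 kg product A, 4.289 kg monoammonium phosphate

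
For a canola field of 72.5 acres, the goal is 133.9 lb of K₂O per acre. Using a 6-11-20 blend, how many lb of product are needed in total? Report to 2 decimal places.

48538.75 lb

Product per acre = 133.9 / 20% = 669.5 lb.
Total product = 669.5 × 72.5 = 48538.75 lb.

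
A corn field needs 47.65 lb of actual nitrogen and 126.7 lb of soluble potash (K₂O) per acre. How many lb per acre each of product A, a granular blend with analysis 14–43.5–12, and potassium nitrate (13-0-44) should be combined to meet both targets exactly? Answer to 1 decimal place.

97.7 lb product A, 261.3 lb potassium nitrate

Per-acre balance (a = product A, b = potassium nitrate):
N: 0.14·a + 0.13·b = 47.65
K₂O: 0.12·a + 0.44·b = 126.7
Solving simultaneously: a = 97.7174, b = 261.304.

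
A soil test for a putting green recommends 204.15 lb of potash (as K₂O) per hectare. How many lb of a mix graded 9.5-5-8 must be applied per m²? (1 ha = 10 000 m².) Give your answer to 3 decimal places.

0.255 lb of product per sq m

Product per hectare = 204.15 / 8% = 2551.88 lb.
Convert to per m²: 2551.88 × 0.0001 = 0.255188 lb.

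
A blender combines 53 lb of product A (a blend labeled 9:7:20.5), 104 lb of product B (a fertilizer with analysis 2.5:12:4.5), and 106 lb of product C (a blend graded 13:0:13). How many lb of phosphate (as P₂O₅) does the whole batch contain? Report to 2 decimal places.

16.19 lb P₂O₅

P₂O₅ mass = 7%×53 + 12%×104 + 0%×106 = 16.19 lb.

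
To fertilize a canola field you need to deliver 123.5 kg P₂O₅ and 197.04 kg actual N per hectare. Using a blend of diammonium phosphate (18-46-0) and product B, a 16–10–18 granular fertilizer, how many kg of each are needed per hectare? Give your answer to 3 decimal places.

1.007 kg diammonium phosphate, 1230.367 kg product B

Let a = kg of diammonium phosphate, b = kg of product B (per hectare).
P₂O₅: 0.46·a + 0.1·b = 123.5
N: 0.18·a + 0.16·b = 197.04
Eliminate a: (row1) − 0.46/0.18·(row2) → -0.308889·b = -380.047, so b = 1230.3669.
Back-substitute: a = (123.5 − 0.1·1230.3669) / 0.46 = 1.00719.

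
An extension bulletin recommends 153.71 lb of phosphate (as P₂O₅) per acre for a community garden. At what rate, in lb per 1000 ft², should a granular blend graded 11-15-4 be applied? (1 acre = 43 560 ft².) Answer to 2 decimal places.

23.52 lb of product per thousand sq ft

Product per acre = 153.71 / 15% = 1024.73 lb.
Convert to per 1000 ft²: 1024.73 × 0.0229568 = 23.5246 lb.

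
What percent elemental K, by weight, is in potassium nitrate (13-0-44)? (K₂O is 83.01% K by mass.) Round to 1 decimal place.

%K = 44 × 0.8301 = 36.5244%.

36.5% K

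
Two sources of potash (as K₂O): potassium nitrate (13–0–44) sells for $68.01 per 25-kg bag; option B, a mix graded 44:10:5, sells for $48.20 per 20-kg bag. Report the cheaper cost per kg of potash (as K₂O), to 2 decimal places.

potassium nitrate: K₂O per bag = 25 × 44% = 11 kg; cost = 68.01 / 11 = $6.1827/kg K₂O.
option B: K₂O per bag = 20 × 5% = 1 kg; cost = 48.20 / 1 = $48.2000/kg K₂O.
potassium nitrate is cheaper.

$6.18 per kg K₂O (potassium nitrate)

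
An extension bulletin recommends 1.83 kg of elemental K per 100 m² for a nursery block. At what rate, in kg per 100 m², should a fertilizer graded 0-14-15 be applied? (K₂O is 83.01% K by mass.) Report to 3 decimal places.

14.697 kg of product per hundred sq m

As K₂O: 1.83 / 0.8301 = 2.20455 kg per 100 m².
Product per 100 m² = 2.20455 / 15% = 14.69702 kg.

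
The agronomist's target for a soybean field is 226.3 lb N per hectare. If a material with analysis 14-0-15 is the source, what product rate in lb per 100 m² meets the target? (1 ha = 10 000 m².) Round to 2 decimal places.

16.16 lb of product per hundred sq m

Product per hectare = 226.3 / 14% = 1616.43 lb.
Convert to per 100 m²: 1616.43 × 0.01 = 16.1643 lb.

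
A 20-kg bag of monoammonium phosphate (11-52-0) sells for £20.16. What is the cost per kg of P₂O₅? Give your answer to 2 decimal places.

£1.94 per kg P₂O₅

P₂O₅ in bag = 20 × 52% = 10.4 kg.
Cost per kg P₂O₅ = £20.16 / 10.4 = £1.9385.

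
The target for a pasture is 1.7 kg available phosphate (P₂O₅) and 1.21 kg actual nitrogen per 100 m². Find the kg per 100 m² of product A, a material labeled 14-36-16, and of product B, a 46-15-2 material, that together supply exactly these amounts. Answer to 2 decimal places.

Let a = kg of product A, b = kg of product B (per 100 m²).
P₂O₅: 0.36·a + 0.15·b = 1.7
N: 0.14·a + 0.46·b = 1.21
Eliminate a: (row1) − 0.36/0.14·(row2) → -1.03286·b = -1.41143, so b = 1.36653.
Back-substitute: a = (1.7 − 0.15·1.36653) / 0.36 = 4.15284.

4.15 kg product A, 1.37 kg product B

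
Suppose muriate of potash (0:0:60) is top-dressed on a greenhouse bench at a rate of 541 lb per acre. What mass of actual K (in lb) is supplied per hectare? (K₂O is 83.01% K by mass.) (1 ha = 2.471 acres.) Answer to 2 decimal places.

665.81 lb K per hectare

K₂O per acre = 541 × 60% = 324.6 lb.
Elemental K = 324.6 × 0.8301 = 269.45 lb per acre.
Convert to per hectare: 269.45 × 2.471 = 665.812 lb.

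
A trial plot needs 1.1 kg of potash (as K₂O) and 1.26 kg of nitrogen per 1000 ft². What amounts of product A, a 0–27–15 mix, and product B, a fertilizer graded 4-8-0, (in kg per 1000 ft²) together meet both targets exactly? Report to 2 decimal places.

7.33 kg product A, 31.50 kg product B

With a, b = kg per 1000 ft² of product A and product B:
K₂O: 0.15·a + 0·b = 1.1
N: 0·a + 0.04·b = 1.26
Solving simultaneously: a = 7.33333, b = 31.5.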